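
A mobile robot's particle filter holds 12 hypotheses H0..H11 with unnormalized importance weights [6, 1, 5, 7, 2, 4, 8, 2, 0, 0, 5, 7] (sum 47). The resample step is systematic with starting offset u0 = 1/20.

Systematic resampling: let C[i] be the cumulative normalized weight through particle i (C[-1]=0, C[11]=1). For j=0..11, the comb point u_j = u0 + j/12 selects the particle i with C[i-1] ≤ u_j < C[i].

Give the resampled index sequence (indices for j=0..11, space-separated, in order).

C = [6/47, 7/47, 12/47, 19/47, 21/47, 25/47, 33/47, 35/47, 35/47, 35/47, 40/47, 1]
j=0: u_0=1/20 ∈ [0, 6/47) → index 0
j=1: u_1=2/15 ∈ [6/47, 7/47) → index 1
j=2: u_2=13/60 ∈ [7/47, 12/47) → index 2
j=3: u_3=3/10 ∈ [12/47, 19/47) → index 3
j=4: u_4=23/60 ∈ [12/47, 19/47) → index 3
j=5: u_5=7/15 ∈ [21/47, 25/47) → index 5
j=6: u_6=11/20 ∈ [25/47, 33/47) → index 6
j=7: u_7=19/30 ∈ [25/47, 33/47) → index 6
j=8: u_8=43/60 ∈ [33/47, 35/47) → index 7
j=9: u_9=4/5 ∈ [35/47, 40/47) → index 10
j=10: u_10=53/60 ∈ [40/47, 1) → index 11
j=11: u_11=29/30 ∈ [40/47, 1) → index 11

0 1 2 3 3 5 6 6 7 10 11 11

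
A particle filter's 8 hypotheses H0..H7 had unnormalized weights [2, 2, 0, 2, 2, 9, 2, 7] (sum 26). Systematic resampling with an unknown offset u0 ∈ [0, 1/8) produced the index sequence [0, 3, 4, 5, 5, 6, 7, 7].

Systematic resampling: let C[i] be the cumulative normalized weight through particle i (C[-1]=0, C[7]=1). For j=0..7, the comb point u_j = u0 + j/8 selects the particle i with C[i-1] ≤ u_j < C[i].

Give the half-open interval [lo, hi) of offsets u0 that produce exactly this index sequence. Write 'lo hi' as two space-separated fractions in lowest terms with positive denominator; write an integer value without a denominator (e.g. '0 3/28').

3/104 3/52

C = [1/13, 2/13, 2/13, 3/13, 4/13, 17/26, 19/26, 1]
j=0 picked index 0: u0 ∈ [0, 1/13)
j=1 picked index 3: u0 ∈ [3/104, 11/104)
j=2 picked index 4: u0 ∈ [-1/52, 3/52)
j=3 picked index 5: u0 ∈ [-7/104, 29/104)
j=4 picked index 5: u0 ∈ [-5/26, 2/13)
j=5 picked index 6: u0 ∈ [3/104, 11/104)
j=6 picked index 7: u0 ∈ [-1/52, 1/4)
j=7 picked index 7: u0 ∈ [-15/104, 1/8)
intersection: [3/104, 3/52)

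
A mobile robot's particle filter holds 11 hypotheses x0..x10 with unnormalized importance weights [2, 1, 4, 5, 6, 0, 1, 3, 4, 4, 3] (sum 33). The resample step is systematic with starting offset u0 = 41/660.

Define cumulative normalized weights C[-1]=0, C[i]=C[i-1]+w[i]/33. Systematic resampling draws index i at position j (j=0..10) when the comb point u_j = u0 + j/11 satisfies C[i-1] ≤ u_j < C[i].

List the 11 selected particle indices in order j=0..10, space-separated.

1 2 3 3 4 4 7 8 9 9 10

C = [2/33, 1/11, 7/33, 4/11, 6/11, 6/11, 19/33, 2/3, 26/33, 10/11, 1]
j=0: u_0=41/660 ∈ [2/33, 1/11) → index 1
j=1: u_1=101/660 ∈ [1/11, 7/33) → index 2
j=2: u_2=161/660 ∈ [7/33, 4/11) → index 3
j=3: u_3=221/660 ∈ [7/33, 4/11) → index 3
j=4: u_4=281/660 ∈ [4/11, 6/11) → index 4
j=5: u_5=31/60 ∈ [4/11, 6/11) → index 4
j=6: u_6=401/660 ∈ [19/33, 2/3) → index 7
j=7: u_7=461/660 ∈ [2/3, 26/33) → index 8
j=8: u_8=521/660 ∈ [26/33, 10/11) → index 9
j=9: u_9=581/660 ∈ [26/33, 10/11) → index 9
j=10: u_10=641/660 ∈ [10/11, 1) → index 10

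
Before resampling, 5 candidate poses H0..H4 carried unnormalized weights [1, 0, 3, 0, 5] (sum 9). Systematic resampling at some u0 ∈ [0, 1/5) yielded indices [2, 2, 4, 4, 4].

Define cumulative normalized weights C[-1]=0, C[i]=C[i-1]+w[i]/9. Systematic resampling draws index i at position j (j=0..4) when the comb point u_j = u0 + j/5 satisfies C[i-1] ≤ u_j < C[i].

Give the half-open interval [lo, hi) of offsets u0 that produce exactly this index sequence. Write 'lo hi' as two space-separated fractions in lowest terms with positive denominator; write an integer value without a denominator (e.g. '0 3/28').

1/9 1/5

C = [1/9, 1/9, 4/9, 4/9, 1]
j=0 picked index 2: u0 ∈ [1/9, 4/9)
j=1 picked index 2: u0 ∈ [-4/45, 11/45)
j=2 picked index 4: u0 ∈ [2/45, 3/5)
j=3 picked index 4: u0 ∈ [-7/45, 2/5)
j=4 picked index 4: u0 ∈ [-16/45, 1/5)
intersection: [1/9, 1/5)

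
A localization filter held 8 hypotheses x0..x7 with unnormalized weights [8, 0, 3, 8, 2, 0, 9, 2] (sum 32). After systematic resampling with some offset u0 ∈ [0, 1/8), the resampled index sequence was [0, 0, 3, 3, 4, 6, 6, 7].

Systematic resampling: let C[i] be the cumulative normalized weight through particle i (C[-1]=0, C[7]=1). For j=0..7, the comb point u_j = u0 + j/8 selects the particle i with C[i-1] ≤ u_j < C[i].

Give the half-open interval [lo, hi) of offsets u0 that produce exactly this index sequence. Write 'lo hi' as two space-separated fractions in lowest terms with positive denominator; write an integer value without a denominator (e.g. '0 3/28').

3/32 1/8

C = [1/4, 1/4, 11/32, 19/32, 21/32, 21/32, 15/16, 1]
j=0 picked index 0: u0 ∈ [0, 1/4)
j=1 picked index 0: u0 ∈ [-1/8, 1/8)
j=2 picked index 3: u0 ∈ [3/32, 11/32)
j=3 picked index 3: u0 ∈ [-1/32, 7/32)
j=4 picked index 4: u0 ∈ [3/32, 5/32)
j=5 picked index 6: u0 ∈ [1/32, 5/16)
j=6 picked index 6: u0 ∈ [-3/32, 3/16)
j=7 picked index 7: u0 ∈ [1/16, 1/8)
intersection: [3/32, 1/8)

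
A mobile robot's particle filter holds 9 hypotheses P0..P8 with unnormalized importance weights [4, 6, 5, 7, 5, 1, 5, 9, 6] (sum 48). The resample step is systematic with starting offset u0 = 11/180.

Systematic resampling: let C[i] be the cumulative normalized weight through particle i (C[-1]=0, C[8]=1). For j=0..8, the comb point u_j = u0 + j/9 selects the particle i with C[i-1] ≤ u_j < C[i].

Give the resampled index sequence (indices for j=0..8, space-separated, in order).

C = [1/12, 5/24, 5/16, 11/24, 9/16, 7/12, 11/16, 7/8, 1]
j=0: u_0=11/180 ∈ [0, 1/12) → index 0
j=1: u_1=31/180 ∈ [1/12, 5/24) → index 1
j=2: u_2=17/60 ∈ [5/24, 5/16) → index 2
j=3: u_3=71/180 ∈ [5/16, 11/24) → index 3
j=4: u_4=91/180 ∈ [11/24, 9/16) → index 4
j=5: u_5=37/60 ∈ [7/12, 11/16) → index 6
j=6: u_6=131/180 ∈ [11/16, 7/8) → index 7
j=7: u_7=151/180 ∈ [11/16, 7/8) → index 7
j=8: u_8=19/20 ∈ [7/8, 1) → index 8

0 1 2 3 4 6 7 7 8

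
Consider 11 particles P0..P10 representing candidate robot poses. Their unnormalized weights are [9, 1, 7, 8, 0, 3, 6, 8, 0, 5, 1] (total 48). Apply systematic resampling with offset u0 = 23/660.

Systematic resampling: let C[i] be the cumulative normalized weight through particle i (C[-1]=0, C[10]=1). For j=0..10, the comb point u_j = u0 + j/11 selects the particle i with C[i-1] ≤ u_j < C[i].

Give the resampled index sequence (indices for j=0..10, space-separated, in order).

C = [3/16, 5/24, 17/48, 25/48, 25/48, 7/12, 17/24, 7/8, 7/8, 47/48, 1]
j=0: u_0=23/660 ∈ [0, 3/16) → index 0
j=1: u_1=83/660 ∈ [0, 3/16) → index 0
j=2: u_2=13/60 ∈ [5/24, 17/48) → index 2
j=3: u_3=203/660 ∈ [5/24, 17/48) → index 2
j=4: u_4=263/660 ∈ [17/48, 25/48) → index 3
j=5: u_5=323/660 ∈ [17/48, 25/48) → index 3
j=6: u_6=383/660 ∈ [25/48, 7/12) → index 5
j=7: u_7=443/660 ∈ [7/12, 17/24) → index 6
j=8: u_8=503/660 ∈ [17/24, 7/8) → index 7
j=9: u_9=563/660 ∈ [17/24, 7/8) → index 7
j=10: u_10=623/660 ∈ [7/8, 47/48) → index 9

0 0 2 2 3 3 5 6 7 7 9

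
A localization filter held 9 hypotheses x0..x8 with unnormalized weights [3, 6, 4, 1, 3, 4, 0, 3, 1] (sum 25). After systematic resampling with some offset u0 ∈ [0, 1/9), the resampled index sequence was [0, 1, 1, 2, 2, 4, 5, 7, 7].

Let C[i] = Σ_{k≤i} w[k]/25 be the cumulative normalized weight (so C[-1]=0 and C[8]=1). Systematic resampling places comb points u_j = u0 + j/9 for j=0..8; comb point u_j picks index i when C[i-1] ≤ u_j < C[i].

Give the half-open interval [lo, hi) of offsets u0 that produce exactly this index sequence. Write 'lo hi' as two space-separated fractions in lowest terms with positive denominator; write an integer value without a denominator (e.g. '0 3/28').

C = [3/25, 9/25, 13/25, 14/25, 17/25, 21/25, 21/25, 24/25, 1]
j=0 picked index 0: u0 ∈ [0, 3/25)
j=1 picked index 1: u0 ∈ [2/225, 56/225)
j=2 picked index 1: u0 ∈ [-23/225, 31/225)
j=3 picked index 2: u0 ∈ [2/75, 14/75)
j=4 picked index 2: u0 ∈ [-19/225, 17/225)
j=5 picked index 4: u0 ∈ [1/225, 28/225)
j=6 picked index 5: u0 ∈ [1/75, 13/75)
j=7 picked index 7: u0 ∈ [14/225, 41/225)
j=8 picked index 7: u0 ∈ [-11/225, 16/225)
intersection: [14/225, 16/225)

14/225 16/225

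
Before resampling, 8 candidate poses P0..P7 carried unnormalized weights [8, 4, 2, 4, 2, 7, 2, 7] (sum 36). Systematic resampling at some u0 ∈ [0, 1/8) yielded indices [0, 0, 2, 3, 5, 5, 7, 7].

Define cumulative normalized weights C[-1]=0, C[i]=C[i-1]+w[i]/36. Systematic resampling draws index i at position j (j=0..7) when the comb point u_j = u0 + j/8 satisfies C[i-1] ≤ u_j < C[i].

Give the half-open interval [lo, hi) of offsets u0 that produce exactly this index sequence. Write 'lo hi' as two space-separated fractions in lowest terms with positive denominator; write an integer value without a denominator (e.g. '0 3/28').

C = [2/9, 1/3, 7/18, 1/2, 5/9, 3/4, 29/36, 1]
j=0 picked index 0: u0 ∈ [0, 2/9)
j=1 picked index 0: u0 ∈ [-1/8, 7/72)
j=2 picked index 2: u0 ∈ [1/12, 5/36)
j=3 picked index 3: u0 ∈ [1/72, 1/8)
j=4 picked index 5: u0 ∈ [1/18, 1/4)
j=5 picked index 5: u0 ∈ [-5/72, 1/8)
j=6 picked index 7: u0 ∈ [1/18, 1/4)
j=7 picked index 7: u0 ∈ [-5/72, 1/8)
intersection: [1/12, 7/72)

1/12 7/72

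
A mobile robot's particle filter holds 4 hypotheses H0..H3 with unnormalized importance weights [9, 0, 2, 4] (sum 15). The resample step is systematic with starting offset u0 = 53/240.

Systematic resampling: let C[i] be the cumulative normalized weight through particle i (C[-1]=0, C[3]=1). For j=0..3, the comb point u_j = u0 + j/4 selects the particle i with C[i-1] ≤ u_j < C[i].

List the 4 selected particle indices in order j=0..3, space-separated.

C = [3/5, 3/5, 11/15, 1]
j=0: u_0=53/240 ∈ [0, 3/5) → index 0
j=1: u_1=113/240 ∈ [0, 3/5) → index 0
j=2: u_2=173/240 ∈ [3/5, 11/15) → index 2
j=3: u_3=233/240 ∈ [11/15, 1) → index 3

0 0 2 3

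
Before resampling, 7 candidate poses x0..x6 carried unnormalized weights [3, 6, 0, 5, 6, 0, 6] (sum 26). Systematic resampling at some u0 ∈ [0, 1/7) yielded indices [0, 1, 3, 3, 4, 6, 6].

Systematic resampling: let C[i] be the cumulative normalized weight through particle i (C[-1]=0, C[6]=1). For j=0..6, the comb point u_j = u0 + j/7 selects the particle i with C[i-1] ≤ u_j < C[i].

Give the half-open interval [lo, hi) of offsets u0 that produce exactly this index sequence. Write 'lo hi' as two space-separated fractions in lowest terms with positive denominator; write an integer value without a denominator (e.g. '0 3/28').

C = [3/26, 9/26, 9/26, 7/13, 10/13, 10/13, 1]
j=0 picked index 0: u0 ∈ [0, 3/26)
j=1 picked index 1: u0 ∈ [-5/182, 37/182)
j=2 picked index 3: u0 ∈ [11/182, 23/91)
j=3 picked index 3: u0 ∈ [-15/182, 10/91)
j=4 picked index 4: u0 ∈ [-3/91, 18/91)
j=5 picked index 6: u0 ∈ [5/91, 2/7)
j=6 picked index 6: u0 ∈ [-8/91, 1/7)
intersection: [11/182, 10/91)

11/182 10/91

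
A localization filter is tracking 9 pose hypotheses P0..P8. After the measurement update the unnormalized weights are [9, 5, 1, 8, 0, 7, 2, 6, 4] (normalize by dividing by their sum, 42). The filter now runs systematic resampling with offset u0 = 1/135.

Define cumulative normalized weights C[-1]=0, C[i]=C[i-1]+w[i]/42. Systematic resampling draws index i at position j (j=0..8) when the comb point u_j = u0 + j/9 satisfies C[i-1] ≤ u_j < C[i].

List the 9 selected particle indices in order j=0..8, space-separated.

C = [3/14, 1/3, 5/14, 23/42, 23/42, 5/7, 16/21, 19/21, 1]
j=0: u_0=1/135 ∈ [0, 3/14) → index 0
j=1: u_1=16/135 ∈ [0, 3/14) → index 0
j=2: u_2=31/135 ∈ [3/14, 1/3) → index 1
j=3: u_3=46/135 ∈ [1/3, 5/14) → index 2
j=4: u_4=61/135 ∈ [5/14, 23/42) → index 3
j=5: u_5=76/135 ∈ [23/42, 5/7) → index 5
j=6: u_6=91/135 ∈ [23/42, 5/7) → index 5
j=7: u_7=106/135 ∈ [16/21, 19/21) → index 7
j=8: u_8=121/135 ∈ [16/21, 19/21) → index 7

0 0 1 2 3 5 5 7 7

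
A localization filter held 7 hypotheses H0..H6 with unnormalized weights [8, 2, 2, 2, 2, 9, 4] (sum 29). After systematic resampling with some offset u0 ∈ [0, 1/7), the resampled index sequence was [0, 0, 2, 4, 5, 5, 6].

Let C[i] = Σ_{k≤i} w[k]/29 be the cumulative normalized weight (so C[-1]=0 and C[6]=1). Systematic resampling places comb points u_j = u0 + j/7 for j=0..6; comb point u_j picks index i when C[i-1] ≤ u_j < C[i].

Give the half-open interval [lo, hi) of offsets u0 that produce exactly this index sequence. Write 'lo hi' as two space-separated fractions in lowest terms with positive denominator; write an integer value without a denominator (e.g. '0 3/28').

12/203 25/203

C = [8/29, 10/29, 12/29, 14/29, 16/29, 25/29, 1]
j=0 picked index 0: u0 ∈ [0, 8/29)
j=1 picked index 0: u0 ∈ [-1/7, 27/203)
j=2 picked index 2: u0 ∈ [12/203, 26/203)
j=3 picked index 4: u0 ∈ [11/203, 25/203)
j=4 picked index 5: u0 ∈ [-4/203, 59/203)
j=5 picked index 5: u0 ∈ [-33/203, 30/203)
j=6 picked index 6: u0 ∈ [1/203, 1/7)
intersection: [12/203, 25/203)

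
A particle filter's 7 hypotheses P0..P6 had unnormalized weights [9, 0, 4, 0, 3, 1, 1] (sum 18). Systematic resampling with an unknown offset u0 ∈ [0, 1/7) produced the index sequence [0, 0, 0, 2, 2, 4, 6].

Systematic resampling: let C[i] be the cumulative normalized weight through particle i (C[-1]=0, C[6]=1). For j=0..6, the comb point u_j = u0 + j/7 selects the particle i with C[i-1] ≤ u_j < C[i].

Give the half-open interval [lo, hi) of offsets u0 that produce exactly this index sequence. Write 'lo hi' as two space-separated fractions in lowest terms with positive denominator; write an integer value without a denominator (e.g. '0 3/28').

11/126 1/7

C = [1/2, 1/2, 13/18, 13/18, 8/9, 17/18, 1]
j=0 picked index 0: u0 ∈ [0, 1/2)
j=1 picked index 0: u0 ∈ [-1/7, 5/14)
j=2 picked index 0: u0 ∈ [-2/7, 3/14)
j=3 picked index 2: u0 ∈ [1/14, 37/126)
j=4 picked index 2: u0 ∈ [-1/14, 19/126)
j=5 picked index 4: u0 ∈ [1/126, 11/63)
j=6 picked index 6: u0 ∈ [11/126, 1/7)
intersection: [11/126, 1/7)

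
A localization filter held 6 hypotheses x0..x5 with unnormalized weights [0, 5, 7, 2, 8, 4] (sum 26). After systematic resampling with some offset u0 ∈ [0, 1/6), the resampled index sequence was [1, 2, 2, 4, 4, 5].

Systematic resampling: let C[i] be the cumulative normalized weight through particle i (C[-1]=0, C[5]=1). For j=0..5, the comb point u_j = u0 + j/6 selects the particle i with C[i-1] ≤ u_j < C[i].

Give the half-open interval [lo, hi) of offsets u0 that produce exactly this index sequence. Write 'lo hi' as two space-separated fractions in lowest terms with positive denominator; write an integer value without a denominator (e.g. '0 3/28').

1/26 5/39

C = [0, 5/26, 6/13, 7/13, 11/13, 1]
j=0 picked index 1: u0 ∈ [0, 5/26)
j=1 picked index 2: u0 ∈ [1/39, 23/78)
j=2 picked index 2: u0 ∈ [-11/78, 5/39)
j=3 picked index 4: u0 ∈ [1/26, 9/26)
j=4 picked index 4: u0 ∈ [-5/39, 7/39)
j=5 picked index 5: u0 ∈ [1/78, 1/6)
intersection: [1/26, 5/39)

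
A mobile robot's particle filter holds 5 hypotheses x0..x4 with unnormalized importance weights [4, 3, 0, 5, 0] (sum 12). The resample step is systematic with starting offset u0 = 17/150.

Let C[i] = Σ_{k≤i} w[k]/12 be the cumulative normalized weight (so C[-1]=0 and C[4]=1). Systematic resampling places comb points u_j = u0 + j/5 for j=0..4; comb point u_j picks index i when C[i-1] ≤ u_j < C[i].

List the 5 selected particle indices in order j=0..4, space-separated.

0 0 1 3 3

C = [1/3, 7/12, 7/12, 1, 1]
j=0: u_0=17/150 ∈ [0, 1/3) → index 0
j=1: u_1=47/150 ∈ [0, 1/3) → index 0
j=2: u_2=77/150 ∈ [1/3, 7/12) → index 1
j=3: u_3=107/150 ∈ [7/12, 1) → index 3
j=4: u_4=137/150 ∈ [7/12, 1) → index 3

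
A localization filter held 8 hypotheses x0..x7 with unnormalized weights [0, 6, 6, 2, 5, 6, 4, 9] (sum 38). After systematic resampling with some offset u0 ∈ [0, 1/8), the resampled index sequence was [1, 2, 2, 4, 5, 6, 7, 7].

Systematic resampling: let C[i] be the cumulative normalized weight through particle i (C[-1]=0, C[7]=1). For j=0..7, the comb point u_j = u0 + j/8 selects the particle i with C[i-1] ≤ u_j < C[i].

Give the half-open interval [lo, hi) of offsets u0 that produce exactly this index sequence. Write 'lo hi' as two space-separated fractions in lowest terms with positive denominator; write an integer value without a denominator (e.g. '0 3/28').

C = [0, 3/19, 6/19, 7/19, 1/2, 25/38, 29/38, 1]
j=0 picked index 1: u0 ∈ [0, 3/19)
j=1 picked index 2: u0 ∈ [5/152, 29/152)
j=2 picked index 2: u0 ∈ [-7/76, 5/76)
j=3 picked index 4: u0 ∈ [-1/152, 1/8)
j=4 picked index 5: u0 ∈ [0, 3/19)
j=5 picked index 6: u0 ∈ [5/152, 21/152)
j=6 picked index 7: u0 ∈ [1/76, 1/4)
j=7 picked index 7: u0 ∈ [-17/152, 1/8)
intersection: [5/152, 5/76)

5/152 5/76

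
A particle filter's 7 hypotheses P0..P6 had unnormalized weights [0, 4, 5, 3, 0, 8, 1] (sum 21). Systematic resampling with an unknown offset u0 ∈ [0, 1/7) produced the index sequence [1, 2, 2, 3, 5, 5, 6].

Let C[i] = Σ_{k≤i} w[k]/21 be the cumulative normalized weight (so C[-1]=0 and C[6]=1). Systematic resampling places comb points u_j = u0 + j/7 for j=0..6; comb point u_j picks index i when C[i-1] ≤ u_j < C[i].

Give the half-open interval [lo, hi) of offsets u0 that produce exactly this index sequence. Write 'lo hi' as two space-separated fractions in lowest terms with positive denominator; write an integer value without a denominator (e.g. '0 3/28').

2/21 1/7

C = [0, 4/21, 3/7, 4/7, 4/7, 20/21, 1]
j=0 picked index 1: u0 ∈ [0, 4/21)
j=1 picked index 2: u0 ∈ [1/21, 2/7)
j=2 picked index 2: u0 ∈ [-2/21, 1/7)
j=3 picked index 3: u0 ∈ [0, 1/7)
j=4 picked index 5: u0 ∈ [0, 8/21)
j=5 picked index 5: u0 ∈ [-1/7, 5/21)
j=6 picked index 6: u0 ∈ [2/21, 1/7)
intersection: [2/21, 1/7)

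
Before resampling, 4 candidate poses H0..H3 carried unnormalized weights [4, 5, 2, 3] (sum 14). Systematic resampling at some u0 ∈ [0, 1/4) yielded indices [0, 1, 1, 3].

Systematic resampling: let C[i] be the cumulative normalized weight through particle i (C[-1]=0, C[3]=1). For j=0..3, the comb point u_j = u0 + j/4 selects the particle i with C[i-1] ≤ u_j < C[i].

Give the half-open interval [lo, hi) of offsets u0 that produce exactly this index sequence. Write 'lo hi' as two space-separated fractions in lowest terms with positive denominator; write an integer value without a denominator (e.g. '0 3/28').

C = [2/7, 9/14, 11/14, 1]
j=0 picked index 0: u0 ∈ [0, 2/7)
j=1 picked index 1: u0 ∈ [1/28, 11/28)
j=2 picked index 1: u0 ∈ [-3/14, 1/7)
j=3 picked index 3: u0 ∈ [1/28, 1/4)
intersection: [1/28, 1/7)

1/28 1/7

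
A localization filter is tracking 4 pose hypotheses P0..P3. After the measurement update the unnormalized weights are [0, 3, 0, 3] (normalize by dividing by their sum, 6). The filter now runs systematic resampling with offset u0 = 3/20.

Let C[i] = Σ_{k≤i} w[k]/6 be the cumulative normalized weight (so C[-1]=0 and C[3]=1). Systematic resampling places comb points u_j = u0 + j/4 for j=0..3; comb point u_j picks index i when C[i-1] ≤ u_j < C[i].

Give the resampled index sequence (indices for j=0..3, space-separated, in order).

C = [0, 1/2, 1/2, 1]
j=0: u_0=3/20 ∈ [0, 1/2) → index 1
j=1: u_1=2/5 ∈ [0, 1/2) → index 1
j=2: u_2=13/20 ∈ [1/2, 1) → index 3
j=3: u_3=9/10 ∈ [1/2, 1) → index 3

1 1 3 3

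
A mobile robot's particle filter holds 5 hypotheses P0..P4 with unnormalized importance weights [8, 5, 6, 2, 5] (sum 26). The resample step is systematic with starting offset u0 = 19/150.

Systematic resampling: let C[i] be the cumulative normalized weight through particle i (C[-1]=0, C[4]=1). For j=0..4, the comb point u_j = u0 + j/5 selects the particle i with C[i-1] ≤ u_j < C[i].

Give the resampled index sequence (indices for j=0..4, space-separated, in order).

0 1 2 2 4

C = [4/13, 1/2, 19/26, 21/26, 1]
j=0: u_0=19/150 ∈ [0, 4/13) → index 0
j=1: u_1=49/150 ∈ [4/13, 1/2) → index 1
j=2: u_2=79/150 ∈ [1/2, 19/26) → index 2
j=3: u_3=109/150 ∈ [1/2, 19/26) → index 2
j=4: u_4=139/150 ∈ [21/26, 1) → index 4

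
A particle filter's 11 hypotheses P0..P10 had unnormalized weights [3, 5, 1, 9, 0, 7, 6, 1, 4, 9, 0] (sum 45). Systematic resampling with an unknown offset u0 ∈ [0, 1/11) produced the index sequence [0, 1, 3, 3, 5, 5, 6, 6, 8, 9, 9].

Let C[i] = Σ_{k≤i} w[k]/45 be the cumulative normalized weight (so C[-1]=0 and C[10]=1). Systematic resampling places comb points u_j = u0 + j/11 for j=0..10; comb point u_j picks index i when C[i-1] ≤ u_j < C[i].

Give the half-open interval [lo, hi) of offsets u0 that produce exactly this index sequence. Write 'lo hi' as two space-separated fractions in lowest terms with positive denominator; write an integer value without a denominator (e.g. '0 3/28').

C = [1/15, 8/45, 1/5, 2/5, 2/5, 5/9, 31/45, 32/45, 4/5, 1, 1]
j=0 picked index 0: u0 ∈ [0, 1/15)
j=1 picked index 1: u0 ∈ [-4/165, 43/495)
j=2 picked index 3: u0 ∈ [1/55, 12/55)
j=3 picked index 3: u0 ∈ [-4/55, 7/55)
j=4 picked index 5: u0 ∈ [2/55, 19/99)
j=5 picked index 5: u0 ∈ [-3/55, 10/99)
j=6 picked index 6: u0 ∈ [1/99, 71/495)
j=7 picked index 6: u0 ∈ [-8/99, 26/495)
j=8 picked index 8: u0 ∈ [-8/495, 4/55)
j=9 picked index 9: u0 ∈ [-1/55, 2/11)
j=10 picked index 9: u0 ∈ [-6/55, 1/11)
intersection: [2/55, 26/495)

2/55 26/495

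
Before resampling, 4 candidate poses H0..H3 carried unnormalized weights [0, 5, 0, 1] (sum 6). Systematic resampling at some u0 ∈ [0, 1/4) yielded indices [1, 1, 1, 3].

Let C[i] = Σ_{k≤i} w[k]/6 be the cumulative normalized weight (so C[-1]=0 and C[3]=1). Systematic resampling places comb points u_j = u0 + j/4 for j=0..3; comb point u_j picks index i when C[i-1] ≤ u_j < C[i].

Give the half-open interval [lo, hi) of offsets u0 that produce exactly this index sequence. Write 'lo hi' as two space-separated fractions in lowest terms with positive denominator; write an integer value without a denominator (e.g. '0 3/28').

C = [0, 5/6, 5/6, 1]
j=0 picked index 1: u0 ∈ [0, 5/6)
j=1 picked index 1: u0 ∈ [-1/4, 7/12)
j=2 picked index 1: u0 ∈ [-1/2, 1/3)
j=3 picked index 3: u0 ∈ [1/12, 1/4)
intersection: [1/12, 1/4)

1/12 1/4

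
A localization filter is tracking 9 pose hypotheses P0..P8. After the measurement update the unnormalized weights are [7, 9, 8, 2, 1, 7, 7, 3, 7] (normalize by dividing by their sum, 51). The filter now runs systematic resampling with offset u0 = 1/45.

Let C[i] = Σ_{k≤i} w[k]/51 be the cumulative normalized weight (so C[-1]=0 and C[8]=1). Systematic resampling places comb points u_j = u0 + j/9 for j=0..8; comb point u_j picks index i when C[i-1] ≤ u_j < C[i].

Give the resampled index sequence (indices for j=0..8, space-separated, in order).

C = [7/51, 16/51, 8/17, 26/51, 9/17, 2/3, 41/51, 44/51, 1]
j=0: u_0=1/45 ∈ [0, 7/51) → index 0
j=1: u_1=2/15 ∈ [0, 7/51) → index 0
j=2: u_2=11/45 ∈ [7/51, 16/51) → index 1
j=3: u_3=16/45 ∈ [16/51, 8/17) → index 2
j=4: u_4=7/15 ∈ [16/51, 8/17) → index 2
j=5: u_5=26/45 ∈ [9/17, 2/3) → index 5
j=6: u_6=31/45 ∈ [2/3, 41/51) → index 6
j=7: u_7=4/5 ∈ [2/3, 41/51) → index 6
j=8: u_8=41/45 ∈ [44/51, 1) → index 8

0 0 1 2 2 5 6 6 8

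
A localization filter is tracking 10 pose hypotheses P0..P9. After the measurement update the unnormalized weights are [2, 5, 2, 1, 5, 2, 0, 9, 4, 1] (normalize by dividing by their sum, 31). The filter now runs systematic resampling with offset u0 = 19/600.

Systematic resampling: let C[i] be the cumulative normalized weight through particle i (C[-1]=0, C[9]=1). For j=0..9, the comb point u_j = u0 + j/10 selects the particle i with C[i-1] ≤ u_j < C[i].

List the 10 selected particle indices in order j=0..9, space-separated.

0 1 2 4 4 5 7 7 7 8

C = [2/31, 7/31, 9/31, 10/31, 15/31, 17/31, 17/31, 26/31, 30/31, 1]
j=0: u_0=19/600 ∈ [0, 2/31) → index 0
j=1: u_1=79/600 ∈ [2/31, 7/31) → index 1
j=2: u_2=139/600 ∈ [7/31, 9/31) → index 2
j=3: u_3=199/600 ∈ [10/31, 15/31) → index 4
j=4: u_4=259/600 ∈ [10/31, 15/31) → index 4
j=5: u_5=319/600 ∈ [15/31, 17/31) → index 5
j=6: u_6=379/600 ∈ [17/31, 26/31) → index 7
j=7: u_7=439/600 ∈ [17/31, 26/31) → index 7
j=8: u_8=499/600 ∈ [17/31, 26/31) → index 7
j=9: u_9=559/600 ∈ [26/31, 30/31) → index 8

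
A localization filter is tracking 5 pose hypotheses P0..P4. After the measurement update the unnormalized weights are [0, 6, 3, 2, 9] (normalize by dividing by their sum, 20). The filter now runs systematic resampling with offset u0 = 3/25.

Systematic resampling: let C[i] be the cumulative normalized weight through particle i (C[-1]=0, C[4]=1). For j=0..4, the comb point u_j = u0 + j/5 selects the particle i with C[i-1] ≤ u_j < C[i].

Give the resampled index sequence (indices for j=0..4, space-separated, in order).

1 2 3 4 4

C = [0, 3/10, 9/20, 11/20, 1]
j=0: u_0=3/25 ∈ [0, 3/10) → index 1
j=1: u_1=8/25 ∈ [3/10, 9/20) → index 2
j=2: u_2=13/25 ∈ [9/20, 11/20) → index 3
j=3: u_3=18/25 ∈ [11/20, 1) → index 4
j=4: u_4=23/25 ∈ [11/20, 1) → index 4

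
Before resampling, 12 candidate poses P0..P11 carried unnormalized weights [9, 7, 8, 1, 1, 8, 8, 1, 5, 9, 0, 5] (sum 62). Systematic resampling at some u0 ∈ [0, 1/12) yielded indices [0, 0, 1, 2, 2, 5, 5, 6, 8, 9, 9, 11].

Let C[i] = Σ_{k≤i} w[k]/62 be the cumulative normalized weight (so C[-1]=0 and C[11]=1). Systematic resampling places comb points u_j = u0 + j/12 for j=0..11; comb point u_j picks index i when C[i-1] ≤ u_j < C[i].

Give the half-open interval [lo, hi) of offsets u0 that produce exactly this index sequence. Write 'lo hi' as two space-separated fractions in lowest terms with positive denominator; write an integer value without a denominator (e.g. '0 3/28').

5/186 3/62

C = [9/62, 8/31, 12/31, 25/62, 13/31, 17/31, 21/31, 43/62, 24/31, 57/62, 57/62, 1]
j=0 picked index 0: u0 ∈ [0, 9/62)
j=1 picked index 0: u0 ∈ [-1/12, 23/372)
j=2 picked index 1: u0 ∈ [-2/93, 17/186)
j=3 picked index 2: u0 ∈ [1/124, 17/124)
j=4 picked index 2: u0 ∈ [-7/93, 5/93)
j=5 picked index 5: u0 ∈ [1/372, 49/372)
j=6 picked index 5: u0 ∈ [-5/62, 3/62)
j=7 picked index 6: u0 ∈ [-13/372, 35/372)
j=8 picked index 8: u0 ∈ [5/186, 10/93)
j=9 picked index 9: u0 ∈ [3/124, 21/124)
j=10 picked index 9: u0 ∈ [-11/186, 8/93)
j=11 picked index 11: u0 ∈ [1/372, 1/12)
intersection: [5/186, 3/62)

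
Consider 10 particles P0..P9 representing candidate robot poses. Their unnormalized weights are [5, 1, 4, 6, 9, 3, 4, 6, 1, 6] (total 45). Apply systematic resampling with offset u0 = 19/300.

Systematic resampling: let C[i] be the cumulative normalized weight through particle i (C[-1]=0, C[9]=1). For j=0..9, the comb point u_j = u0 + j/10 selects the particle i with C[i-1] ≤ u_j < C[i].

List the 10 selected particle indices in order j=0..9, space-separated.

0 2 3 4 4 5 6 7 8 9

C = [1/9, 2/15, 2/9, 16/45, 5/9, 28/45, 32/45, 38/45, 13/15, 1]
j=0: u_0=19/300 ∈ [0, 1/9) → index 0
j=1: u_1=49/300 ∈ [2/15, 2/9) → index 2
j=2: u_2=79/300 ∈ [2/9, 16/45) → index 3
j=3: u_3=109/300 ∈ [16/45, 5/9) → index 4
j=4: u_4=139/300 ∈ [16/45, 5/9) → index 4
j=5: u_5=169/300 ∈ [5/9, 28/45) → index 5
j=6: u_6=199/300 ∈ [28/45, 32/45) → index 6
j=7: u_7=229/300 ∈ [32/45, 38/45) → index 7
j=8: u_8=259/300 ∈ [38/45, 13/15) → index 8
j=9: u_9=289/300 ∈ [13/15, 1) → index 9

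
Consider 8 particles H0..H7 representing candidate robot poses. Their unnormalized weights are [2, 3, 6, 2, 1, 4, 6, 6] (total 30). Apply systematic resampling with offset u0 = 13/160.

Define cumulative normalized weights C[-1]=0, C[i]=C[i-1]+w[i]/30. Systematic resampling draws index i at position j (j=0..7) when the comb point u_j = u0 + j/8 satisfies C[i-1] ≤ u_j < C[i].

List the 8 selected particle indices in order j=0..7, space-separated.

1 2 2 4 5 6 7 7

C = [1/15, 1/6, 11/30, 13/30, 7/15, 3/5, 4/5, 1]
j=0: u_0=13/160 ∈ [1/15, 1/6) → index 1
j=1: u_1=33/160 ∈ [1/6, 11/30) → index 2
j=2: u_2=53/160 ∈ [1/6, 11/30) → index 2
j=3: u_3=73/160 ∈ [13/30, 7/15) → index 4
j=4: u_4=93/160 ∈ [7/15, 3/5) → index 5
j=5: u_5=113/160 ∈ [3/5, 4/5) → index 6
j=6: u_6=133/160 ∈ [4/5, 1) → index 7
j=7: u_7=153/160 ∈ [4/5, 1) → index 7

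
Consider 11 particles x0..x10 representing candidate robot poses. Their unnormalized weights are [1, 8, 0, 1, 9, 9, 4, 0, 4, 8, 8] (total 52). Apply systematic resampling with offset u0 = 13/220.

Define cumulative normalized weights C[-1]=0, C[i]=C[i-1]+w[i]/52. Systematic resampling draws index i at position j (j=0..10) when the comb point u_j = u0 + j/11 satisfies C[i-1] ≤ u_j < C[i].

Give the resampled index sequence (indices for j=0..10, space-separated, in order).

C = [1/52, 9/52, 9/52, 5/26, 19/52, 7/13, 8/13, 8/13, 9/13, 11/13, 1]
j=0: u_0=13/220 ∈ [1/52, 9/52) → index 1
j=1: u_1=3/20 ∈ [1/52, 9/52) → index 1
j=2: u_2=53/220 ∈ [5/26, 19/52) → index 4
j=3: u_3=73/220 ∈ [5/26, 19/52) → index 4
j=4: u_4=93/220 ∈ [19/52, 7/13) → index 5
j=5: u_5=113/220 ∈ [19/52, 7/13) → index 5
j=6: u_6=133/220 ∈ [7/13, 8/13) → index 6
j=7: u_7=153/220 ∈ [9/13, 11/13) → index 9
j=8: u_8=173/220 ∈ [9/13, 11/13) → index 9
j=9: u_9=193/220 ∈ [11/13, 1) → index 10
j=10: u_10=213/220 ∈ [11/13, 1) → index 10

1 1 4 4 5 5 6 9 9 10 10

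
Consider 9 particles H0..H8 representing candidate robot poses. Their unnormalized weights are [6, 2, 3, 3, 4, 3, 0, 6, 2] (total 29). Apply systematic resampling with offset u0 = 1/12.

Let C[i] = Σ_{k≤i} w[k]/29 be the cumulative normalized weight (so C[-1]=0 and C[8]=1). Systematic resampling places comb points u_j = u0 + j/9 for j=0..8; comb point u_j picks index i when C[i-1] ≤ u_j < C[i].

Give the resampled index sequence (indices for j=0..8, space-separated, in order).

0 0 2 3 4 5 7 7 8

C = [6/29, 8/29, 11/29, 14/29, 18/29, 21/29, 21/29, 27/29, 1]
j=0: u_0=1/12 ∈ [0, 6/29) → index 0
j=1: u_1=7/36 ∈ [0, 6/29) → index 0
j=2: u_2=11/36 ∈ [8/29, 11/29) → index 2
j=3: u_3=5/12 ∈ [11/29, 14/29) → index 3
j=4: u_4=19/36 ∈ [14/29, 18/29) → index 4
j=5: u_5=23/36 ∈ [18/29, 21/29) → index 5
j=6: u_6=3/4 ∈ [21/29, 27/29) → index 7
j=7: u_7=31/36 ∈ [21/29, 27/29) → index 7
j=8: u_8=35/36 ∈ [27/29, 1) → index 8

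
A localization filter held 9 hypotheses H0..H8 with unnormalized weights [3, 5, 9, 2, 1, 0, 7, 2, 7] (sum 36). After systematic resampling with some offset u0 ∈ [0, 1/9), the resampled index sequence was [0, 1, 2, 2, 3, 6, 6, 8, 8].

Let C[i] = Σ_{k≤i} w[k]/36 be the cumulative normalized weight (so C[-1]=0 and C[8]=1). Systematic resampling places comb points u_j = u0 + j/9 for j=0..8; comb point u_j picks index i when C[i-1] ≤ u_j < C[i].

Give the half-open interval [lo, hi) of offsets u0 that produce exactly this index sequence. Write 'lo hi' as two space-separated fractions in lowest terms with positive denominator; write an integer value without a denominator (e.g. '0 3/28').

C = [1/12, 2/9, 17/36, 19/36, 5/9, 5/9, 3/4, 29/36, 1]
j=0 picked index 0: u0 ∈ [0, 1/12)
j=1 picked index 1: u0 ∈ [-1/36, 1/9)
j=2 picked index 2: u0 ∈ [0, 1/4)
j=3 picked index 2: u0 ∈ [-1/9, 5/36)
j=4 picked index 3: u0 ∈ [1/36, 1/12)
j=5 picked index 6: u0 ∈ [0, 7/36)
j=6 picked index 6: u0 ∈ [-1/9, 1/12)
j=7 picked index 8: u0 ∈ [1/36, 2/9)
j=8 picked index 8: u0 ∈ [-1/12, 1/9)
intersection: [1/36, 1/12)

1/36 1/12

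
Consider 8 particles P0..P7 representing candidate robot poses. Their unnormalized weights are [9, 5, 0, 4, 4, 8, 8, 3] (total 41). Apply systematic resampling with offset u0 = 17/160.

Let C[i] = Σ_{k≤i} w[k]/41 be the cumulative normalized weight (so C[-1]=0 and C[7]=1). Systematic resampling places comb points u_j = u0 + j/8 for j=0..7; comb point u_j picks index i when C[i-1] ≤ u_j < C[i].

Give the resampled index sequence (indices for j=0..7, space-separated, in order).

C = [9/41, 14/41, 14/41, 18/41, 22/41, 30/41, 38/41, 1]
j=0: u_0=17/160 ∈ [0, 9/41) → index 0
j=1: u_1=37/160 ∈ [9/41, 14/41) → index 1
j=2: u_2=57/160 ∈ [14/41, 18/41) → index 3
j=3: u_3=77/160 ∈ [18/41, 22/41) → index 4
j=4: u_4=97/160 ∈ [22/41, 30/41) → index 5
j=5: u_5=117/160 ∈ [22/41, 30/41) → index 5
j=6: u_6=137/160 ∈ [30/41, 38/41) → index 6
j=7: u_7=157/160 ∈ [38/41, 1) → index 7

0 1 3 4 5 5 6 7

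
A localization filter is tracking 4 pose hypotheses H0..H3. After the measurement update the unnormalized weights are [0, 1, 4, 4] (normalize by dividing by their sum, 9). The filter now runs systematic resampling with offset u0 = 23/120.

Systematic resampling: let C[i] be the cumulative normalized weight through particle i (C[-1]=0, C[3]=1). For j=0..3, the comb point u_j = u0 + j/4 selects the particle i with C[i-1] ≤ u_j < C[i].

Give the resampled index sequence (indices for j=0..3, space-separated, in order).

2 2 3 3

C = [0, 1/9, 5/9, 1]
j=0: u_0=23/120 ∈ [1/9, 5/9) → index 2
j=1: u_1=53/120 ∈ [1/9, 5/9) → index 2
j=2: u_2=83/120 ∈ [5/9, 1) → index 3
j=3: u_3=113/120 ∈ [5/9, 1) → index 3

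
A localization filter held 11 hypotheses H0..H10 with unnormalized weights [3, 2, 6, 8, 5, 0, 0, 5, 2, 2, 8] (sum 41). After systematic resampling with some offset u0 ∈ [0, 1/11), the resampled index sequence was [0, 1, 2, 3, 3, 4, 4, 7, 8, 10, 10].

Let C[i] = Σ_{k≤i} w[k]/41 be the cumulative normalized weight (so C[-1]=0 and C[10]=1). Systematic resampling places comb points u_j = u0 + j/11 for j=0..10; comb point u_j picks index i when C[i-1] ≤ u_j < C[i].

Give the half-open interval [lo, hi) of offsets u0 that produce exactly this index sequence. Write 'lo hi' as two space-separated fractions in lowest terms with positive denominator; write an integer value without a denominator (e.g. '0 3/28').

4/451 13/451

C = [3/41, 5/41, 11/41, 19/41, 24/41, 24/41, 24/41, 29/41, 31/41, 33/41, 1]
j=0 picked index 0: u0 ∈ [0, 3/41)
j=1 picked index 1: u0 ∈ [-8/451, 14/451)
j=2 picked index 2: u0 ∈ [-27/451, 39/451)
j=3 picked index 3: u0 ∈ [-2/451, 86/451)
j=4 picked index 3: u0 ∈ [-43/451, 45/451)
j=5 picked index 4: u0 ∈ [4/451, 59/451)
j=6 picked index 4: u0 ∈ [-37/451, 18/451)
j=7 picked index 7: u0 ∈ [-23/451, 32/451)
j=8 picked index 8: u0 ∈ [-9/451, 13/451)
j=9 picked index 10: u0 ∈ [-6/451, 2/11)
j=10 picked index 10: u0 ∈ [-47/451, 1/11)
intersection: [4/451, 13/451)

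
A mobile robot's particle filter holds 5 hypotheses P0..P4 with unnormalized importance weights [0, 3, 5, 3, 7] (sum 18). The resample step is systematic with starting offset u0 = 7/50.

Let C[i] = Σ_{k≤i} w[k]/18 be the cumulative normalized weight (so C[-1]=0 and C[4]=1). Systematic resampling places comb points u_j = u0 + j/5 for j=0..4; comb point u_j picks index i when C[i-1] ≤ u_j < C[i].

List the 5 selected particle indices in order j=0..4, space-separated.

C = [0, 1/6, 4/9, 11/18, 1]
j=0: u_0=7/50 ∈ [0, 1/6) → index 1
j=1: u_1=17/50 ∈ [1/6, 4/9) → index 2
j=2: u_2=27/50 ∈ [4/9, 11/18) → index 3
j=3: u_3=37/50 ∈ [11/18, 1) → index 4
j=4: u_4=47/50 ∈ [11/18, 1) → index 4

1 2 3 4 4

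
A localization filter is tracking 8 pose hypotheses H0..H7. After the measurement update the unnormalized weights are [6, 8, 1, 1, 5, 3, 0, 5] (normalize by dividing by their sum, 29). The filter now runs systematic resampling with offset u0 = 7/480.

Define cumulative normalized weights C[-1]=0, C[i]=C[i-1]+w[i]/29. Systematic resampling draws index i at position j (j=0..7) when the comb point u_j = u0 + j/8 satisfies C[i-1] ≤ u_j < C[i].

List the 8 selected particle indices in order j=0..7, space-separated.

0 0 1 1 2 4 5 7

C = [6/29, 14/29, 15/29, 16/29, 21/29, 24/29, 24/29, 1]
j=0: u_0=7/480 ∈ [0, 6/29) → index 0
j=1: u_1=67/480 ∈ [0, 6/29) → index 0
j=2: u_2=127/480 ∈ [6/29, 14/29) → index 1
j=3: u_3=187/480 ∈ [6/29, 14/29) → index 1
j=4: u_4=247/480 ∈ [14/29, 15/29) → index 2
j=5: u_5=307/480 ∈ [16/29, 21/29) → index 4
j=6: u_6=367/480 ∈ [21/29, 24/29) → index 5
j=7: u_7=427/480 ∈ [24/29, 1) → index 7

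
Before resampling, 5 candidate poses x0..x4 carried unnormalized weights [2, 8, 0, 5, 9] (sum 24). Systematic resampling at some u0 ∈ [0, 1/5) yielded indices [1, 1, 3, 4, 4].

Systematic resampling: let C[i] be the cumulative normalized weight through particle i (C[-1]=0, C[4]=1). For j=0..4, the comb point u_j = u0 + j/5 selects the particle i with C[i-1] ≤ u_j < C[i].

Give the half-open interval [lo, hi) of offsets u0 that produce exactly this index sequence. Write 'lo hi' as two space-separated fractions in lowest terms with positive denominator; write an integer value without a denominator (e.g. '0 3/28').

1/12 1/5

C = [1/12, 5/12, 5/12, 5/8, 1]
j=0 picked index 1: u0 ∈ [1/12, 5/12)
j=1 picked index 1: u0 ∈ [-7/60, 13/60)
j=2 picked index 3: u0 ∈ [1/60, 9/40)
j=3 picked index 4: u0 ∈ [1/40, 2/5)
j=4 picked index 4: u0 ∈ [-7/40, 1/5)
intersection: [1/12, 1/5)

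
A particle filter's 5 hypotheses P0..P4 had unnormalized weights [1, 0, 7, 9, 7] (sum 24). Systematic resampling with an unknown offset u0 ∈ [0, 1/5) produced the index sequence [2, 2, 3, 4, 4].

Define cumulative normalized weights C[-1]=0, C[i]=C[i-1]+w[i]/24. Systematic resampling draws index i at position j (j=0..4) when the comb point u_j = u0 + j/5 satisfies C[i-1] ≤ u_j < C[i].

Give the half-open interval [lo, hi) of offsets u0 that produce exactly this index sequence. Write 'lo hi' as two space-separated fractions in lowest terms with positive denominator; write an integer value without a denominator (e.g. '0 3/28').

13/120 2/15

C = [1/24, 1/24, 1/3, 17/24, 1]
j=0 picked index 2: u0 ∈ [1/24, 1/3)
j=1 picked index 2: u0 ∈ [-19/120, 2/15)
j=2 picked index 3: u0 ∈ [-1/15, 37/120)
j=3 picked index 4: u0 ∈ [13/120, 2/5)
j=4 picked index 4: u0 ∈ [-11/120, 1/5)
intersection: [13/120, 2/15)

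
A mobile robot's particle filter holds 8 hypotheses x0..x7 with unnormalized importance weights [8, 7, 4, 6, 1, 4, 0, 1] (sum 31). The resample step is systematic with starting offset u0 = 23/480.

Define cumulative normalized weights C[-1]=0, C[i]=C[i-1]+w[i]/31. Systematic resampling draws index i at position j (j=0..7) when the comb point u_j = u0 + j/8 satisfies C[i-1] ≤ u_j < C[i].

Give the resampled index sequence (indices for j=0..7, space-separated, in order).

C = [8/31, 15/31, 19/31, 25/31, 26/31, 30/31, 30/31, 1]
j=0: u_0=23/480 ∈ [0, 8/31) → index 0
j=1: u_1=83/480 ∈ [0, 8/31) → index 0
j=2: u_2=143/480 ∈ [8/31, 15/31) → index 1
j=3: u_3=203/480 ∈ [8/31, 15/31) → index 1
j=4: u_4=263/480 ∈ [15/31, 19/31) → index 2
j=5: u_5=323/480 ∈ [19/31, 25/31) → index 3
j=6: u_6=383/480 ∈ [19/31, 25/31) → index 3
j=7: u_7=443/480 ∈ [26/31, 30/31) → index 5

0 0 1 1 2 3 3 5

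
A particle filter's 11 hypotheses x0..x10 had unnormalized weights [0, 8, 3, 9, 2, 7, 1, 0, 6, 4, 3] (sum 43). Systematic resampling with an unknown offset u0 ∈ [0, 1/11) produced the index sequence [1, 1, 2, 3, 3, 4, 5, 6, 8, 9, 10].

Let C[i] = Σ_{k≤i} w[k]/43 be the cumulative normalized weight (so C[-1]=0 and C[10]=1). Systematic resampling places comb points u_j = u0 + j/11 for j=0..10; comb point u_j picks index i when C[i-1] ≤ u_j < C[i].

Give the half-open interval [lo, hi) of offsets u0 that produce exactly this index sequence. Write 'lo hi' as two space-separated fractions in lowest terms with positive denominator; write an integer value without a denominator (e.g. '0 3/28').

18/473 27/473

C = [0, 8/43, 11/43, 20/43, 22/43, 29/43, 30/43, 30/43, 36/43, 40/43, 1]
j=0 picked index 1: u0 ∈ [0, 8/43)
j=1 picked index 1: u0 ∈ [-1/11, 45/473)
j=2 picked index 2: u0 ∈ [2/473, 35/473)
j=3 picked index 3: u0 ∈ [-8/473, 91/473)
j=4 picked index 3: u0 ∈ [-51/473, 48/473)
j=5 picked index 4: u0 ∈ [5/473, 27/473)
j=6 picked index 5: u0 ∈ [-16/473, 61/473)
j=7 picked index 6: u0 ∈ [18/473, 29/473)
j=8 picked index 8: u0 ∈ [-14/473, 52/473)
j=9 picked index 9: u0 ∈ [9/473, 53/473)
j=10 picked index 10: u0 ∈ [10/473, 1/11)
intersection: [18/473, 27/473)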